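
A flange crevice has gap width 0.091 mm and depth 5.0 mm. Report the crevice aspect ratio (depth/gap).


Aspect ratio = depth / gap
Ratio = 5.0 / 0.091 = 54.9

54.9


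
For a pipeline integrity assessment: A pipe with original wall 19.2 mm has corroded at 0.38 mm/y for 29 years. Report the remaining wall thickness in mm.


Remaining wall = original − CR × time
t = 19.2 − 0.38*29 = 19.2 − 11.02 = 8.18 mm

8.18 mm


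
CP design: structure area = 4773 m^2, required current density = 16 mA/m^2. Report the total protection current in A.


I = area * current density, then convert mA → A (÷1000)
I = 4773 * 16 / 1000 = 76.37 A

76.37 A


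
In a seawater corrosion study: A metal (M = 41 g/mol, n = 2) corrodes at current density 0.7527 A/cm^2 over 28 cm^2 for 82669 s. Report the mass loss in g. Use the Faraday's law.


Apply Faraday's law: m = i*A*t*M / (n*F)
Total charge passed Q = i*A*t = 0.7527*28*82669 = 1742298.7764 C
m = Q*M/(n*F) = 1742298.7764*41/(2*96485) = 370.183 g

370.183 g


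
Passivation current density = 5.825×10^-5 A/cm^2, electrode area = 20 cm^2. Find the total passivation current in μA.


I = i_pass * A, then convert A → μA (×10^6)
I = 5.825×10^-5 * 20 * 10^6 = 1165.0 μA

1165.0 μA


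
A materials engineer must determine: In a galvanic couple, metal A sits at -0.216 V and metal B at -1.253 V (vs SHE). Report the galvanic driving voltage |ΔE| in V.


Driving voltage is the absolute potential difference.
|ΔE| = |-0.216 − (-1.253)| = 1.037 V

1.037 V


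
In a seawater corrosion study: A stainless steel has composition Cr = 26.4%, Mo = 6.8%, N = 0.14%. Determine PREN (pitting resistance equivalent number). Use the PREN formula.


Apply the PREN formula: PREN = Cr + 3.3*Mo + 16*N
PREN = 26.4 + 3.3*6.8 + 16*0.14
PREN = 26.4 + 22.44 + 2.24 = 51.08

51.08


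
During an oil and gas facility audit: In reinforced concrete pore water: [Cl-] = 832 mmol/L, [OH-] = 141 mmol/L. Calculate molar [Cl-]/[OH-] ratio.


Threshold parameter = [Cl-] / [OH-] (molar basis; both in mmol/L, so units cancel)
Ratio = 832 / 141 = 5.9

5.9


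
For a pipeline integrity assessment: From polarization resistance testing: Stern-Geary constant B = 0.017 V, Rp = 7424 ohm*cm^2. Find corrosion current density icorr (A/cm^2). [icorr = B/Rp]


Apply the Stern-Geary relation: icorr = B / Rp
icorr = 0.017 / 7424 = 2.29×10^-6 A/cm^2

2.29×10^-6 A/cm^2


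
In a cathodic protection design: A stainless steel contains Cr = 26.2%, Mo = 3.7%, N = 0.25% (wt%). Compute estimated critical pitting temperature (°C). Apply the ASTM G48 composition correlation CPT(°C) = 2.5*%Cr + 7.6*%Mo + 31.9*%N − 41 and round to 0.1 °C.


Apply the ASTM G48 empirical CPT estimate: CPT(°C) = 2.5*%Cr + 7.6*%Mo + 31.9*%N − 41
2.5*26.2 = 65.5; 7.6*3.7 = 28.12; 31.9*0.25 = 7.975
CPT = 65.5 + 28.12 + 7.975 − 41 = 60.595 °C
Rounded to 0.1 °C: CPT ≈ 60.6 °C

60.6 °C


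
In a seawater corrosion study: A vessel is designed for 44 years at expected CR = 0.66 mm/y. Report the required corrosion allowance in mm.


Corrosion allowance = CR × design life
CA = 0.66 * 44 = 29.04 mm

29.04 mm


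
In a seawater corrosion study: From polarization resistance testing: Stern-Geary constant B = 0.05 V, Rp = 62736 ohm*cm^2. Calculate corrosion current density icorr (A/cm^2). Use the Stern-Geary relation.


Apply the Stern-Geary relation: icorr = B / Rp
icorr = 0.05 / 62736 = 7.97×10^-7 A/cm^2

7.97×10^-7 A/cm^2


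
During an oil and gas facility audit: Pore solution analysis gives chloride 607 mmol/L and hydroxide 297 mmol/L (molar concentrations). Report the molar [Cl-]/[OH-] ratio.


Threshold parameter = [Cl-] / [OH-] (molar basis; both in mmol/L, so units cancel)
Ratio = 607 / 297 = 2.04

2.04


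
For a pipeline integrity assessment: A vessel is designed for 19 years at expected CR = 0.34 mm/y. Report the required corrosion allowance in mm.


Corrosion allowance = CR × design life
CA = 0.34 * 19 = 6.46 mm

6.46 mm


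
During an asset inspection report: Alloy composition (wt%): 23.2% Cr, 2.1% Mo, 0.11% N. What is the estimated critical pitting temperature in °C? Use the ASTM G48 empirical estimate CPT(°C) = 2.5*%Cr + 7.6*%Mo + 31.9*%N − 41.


Apply the ASTM G48 empirical CPT estimate: CPT(°C) = 2.5*%Cr + 7.6*%Mo + 31.9*%N − 41
2.5*23.2 = 58; 7.6*2.1 = 15.96; 31.9*0.11 = 3.509
CPT = 58 + 15.96 + 3.509 − 41 = 36.469 °C
Rounded to 0.1 °C: CPT ≈ 36.5 °C

36.5 °C


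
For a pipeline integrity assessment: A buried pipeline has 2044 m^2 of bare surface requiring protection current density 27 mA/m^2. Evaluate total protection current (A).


I = area * current density, then convert mA → A (÷1000)
I = 2044 * 27 / 1000 = 55.19 A

55.19 A


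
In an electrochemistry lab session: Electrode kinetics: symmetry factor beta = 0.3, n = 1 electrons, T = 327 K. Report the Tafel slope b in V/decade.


Apply the Tafel slope relation: b = 2.303*R*T/(beta*n*F)
Numerator: 2.303 * 8.314 * 327 = 6261.12
Denominator: 0.3 * 1 * 96485 = 28945.5
b = 6261.12 / 28945.5 = 0.2163 V/decade

0.2163 V/decade


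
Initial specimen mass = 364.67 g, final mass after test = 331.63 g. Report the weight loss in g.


Weight loss = initial − final
WL = 364.67 − 331.63 = 33.04 g

33.04 g


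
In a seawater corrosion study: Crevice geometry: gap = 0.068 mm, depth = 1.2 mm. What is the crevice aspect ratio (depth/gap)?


Aspect ratio = depth / gap
Ratio = 1.2 / 0.068 = 17.6

17.6


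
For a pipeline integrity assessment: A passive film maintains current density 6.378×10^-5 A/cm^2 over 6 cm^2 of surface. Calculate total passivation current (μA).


I = i_pass * A, then convert A → μA (×10^6)
I = 6.378×10^-5 * 6 * 10^6 = 382.68 μA

382.68 μA


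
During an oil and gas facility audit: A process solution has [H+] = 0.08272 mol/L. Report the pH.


pH = −log10[H+]
pH = −log10(0.08272) = 1.08

1.08


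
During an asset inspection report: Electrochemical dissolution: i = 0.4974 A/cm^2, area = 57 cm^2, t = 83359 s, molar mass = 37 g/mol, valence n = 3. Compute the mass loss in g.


Apply Faraday's law: m = i*A*t*M / (n*F)
Total charge passed Q = i*A*t = 0.4974*57*83359 = 2363377.6962 C
m = Q*M/(n*F) = 2363377.6962*37/(3*96485) = 302.10214 g

302.10214 g


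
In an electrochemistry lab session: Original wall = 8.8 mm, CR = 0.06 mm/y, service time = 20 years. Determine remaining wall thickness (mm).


Remaining wall = original − CR × time
t = 8.8 − 0.06*20 = 8.8 − 1.2 = 7.6 mm

7.6 mm


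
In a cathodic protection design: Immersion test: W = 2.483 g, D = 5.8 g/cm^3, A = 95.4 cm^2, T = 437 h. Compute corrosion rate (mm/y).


Apply the mm/y weight-loss relation: CR = 87600 * W / (D * A * T)
Numerator: 87600 * 2.483 = 217510.8
Denominator: 5.8 * 95.4 * 437 = 241800.84
CR = 217510.8 / 241800.84 = 0.8995 mm/y

0.8995 mm/y


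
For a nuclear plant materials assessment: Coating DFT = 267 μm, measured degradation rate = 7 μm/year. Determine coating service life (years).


Service life = thickness / degradation rate
Life = 267 / 7 = 38.1 years

38.1 years


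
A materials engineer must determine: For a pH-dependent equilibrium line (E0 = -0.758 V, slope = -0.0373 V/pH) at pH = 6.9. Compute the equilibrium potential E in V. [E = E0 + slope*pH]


Apply the Pourbaix line equation: E = E0 + slope*pH
E = -0.758 + (-0.0373)*6.9 = -0.758 + (-0.25737) = -1.01537 V
Rounded to 3 decimal places: E = -1.015 V

-1.015 V


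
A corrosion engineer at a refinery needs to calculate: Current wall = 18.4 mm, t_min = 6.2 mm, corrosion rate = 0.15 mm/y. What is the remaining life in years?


Apply the remaining-life relation: RL = (t_current − t_min) / CR
RL = (18.4 − 6.2) / 0.15 = 12.2 / 0.15 = 81.3 years

81.3 years


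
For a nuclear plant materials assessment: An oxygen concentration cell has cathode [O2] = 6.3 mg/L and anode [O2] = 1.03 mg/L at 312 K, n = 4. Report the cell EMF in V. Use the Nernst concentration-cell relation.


Apply the Nernst concentration-cell relation: E = (RT/nF)*ln(C_cathode/C_anode)
RT/nF = 8.314*312/(4*96485) = 0.00672117 V
ln(6.3/1.03) = 1.81099
E = 0.00672117 * 1.81099 = 0.01217 V

0.01217 V


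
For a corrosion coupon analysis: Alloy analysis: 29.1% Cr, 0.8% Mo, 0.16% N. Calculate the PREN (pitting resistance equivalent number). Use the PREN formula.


Apply the PREN formula: PREN = Cr + 3.3*Mo + 16*N
PREN = 29.1 + 3.3*0.8 + 16*0.16
PREN = 29.1 + 2.64 + 2.56 = 34.3

34.3


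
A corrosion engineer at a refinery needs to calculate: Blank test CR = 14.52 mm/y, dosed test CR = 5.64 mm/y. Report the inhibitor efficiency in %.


Apply the inhibitor-efficiency definition: IE = (CR_blank − CR_inh)/CR_blank × 100
IE = (14.52 − 5.64) / 14.52 × 100
IE = 8.88 / 14.52 × 100 = 61.2 %

61.2 %


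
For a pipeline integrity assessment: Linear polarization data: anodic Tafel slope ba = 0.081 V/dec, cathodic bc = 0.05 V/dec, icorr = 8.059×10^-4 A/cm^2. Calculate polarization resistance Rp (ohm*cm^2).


Apply the Stern-Geary equation: Rp = ba*bc / (2.303*icorr*(ba+bc))
ba*bc = 0.081*0.05 = 0.00405
ba+bc = 0.131; 2.303*icorr*(ba+bc) = 2.303*8.059×10^-4*0.131 = 2.4313439×10^-4
Rp = 0.00405 / 2.4313439×10^-4 = 16.7 ohm*cm^2

16.7 ohm*cm^2


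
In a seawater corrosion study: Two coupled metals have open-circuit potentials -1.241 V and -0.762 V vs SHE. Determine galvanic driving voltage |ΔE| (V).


Driving voltage is the absolute potential difference.
|ΔE| = |-1.241 − (-0.762)| = 0.479 V

0.479 V


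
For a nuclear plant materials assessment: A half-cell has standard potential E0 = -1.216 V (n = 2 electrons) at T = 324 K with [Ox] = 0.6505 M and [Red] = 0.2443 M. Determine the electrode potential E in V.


Apply the Nernst equation: E = E0 + (RT/nF)*ln([Ox]/[Red])
Step 1: RT/nF = 8.314*324/(2*96485) = 0.01395935 V
Step 2: [Ox]/[Red] = 0.6505/0.2443 = 2.66271
Step 3: ln(2.66271) = 0.979344
Step 4: correction = 0.01395935 * 0.979344 = 0.014 V
E = -1.216 + 0.014 = -1.202 V

-1.202 V


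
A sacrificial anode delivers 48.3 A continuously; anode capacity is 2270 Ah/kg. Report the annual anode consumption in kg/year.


Annual consumption = current * hours per year / capacity
Rate = 48.3 * 8760 / 2270 = 186.4 kg/year

186.4 kg/year


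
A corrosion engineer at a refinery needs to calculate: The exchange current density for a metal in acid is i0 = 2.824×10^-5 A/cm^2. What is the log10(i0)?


i0 = 2.824×10^-5 A/cm^2
log10(i0) = -4.549

-4.549


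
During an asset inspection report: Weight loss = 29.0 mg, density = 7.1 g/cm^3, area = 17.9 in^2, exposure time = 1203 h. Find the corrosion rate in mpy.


Apply the mpy weight-loss relation: CR = 534 * W / (D * A * T)
Numerator: 534 * 29.0 = 15486.0
Denominator: 7.1 * 17.9 * 1203 = 152889.27
CR = 15486.0 / 152889.27 = 0.1013 mpy

0.1013 mpy


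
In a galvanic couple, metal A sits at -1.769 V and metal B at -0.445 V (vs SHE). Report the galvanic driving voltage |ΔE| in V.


Driving voltage is the absolute potential difference.
|ΔE| = |-1.769 − (-0.445)| = 1.324 V

1.324 V


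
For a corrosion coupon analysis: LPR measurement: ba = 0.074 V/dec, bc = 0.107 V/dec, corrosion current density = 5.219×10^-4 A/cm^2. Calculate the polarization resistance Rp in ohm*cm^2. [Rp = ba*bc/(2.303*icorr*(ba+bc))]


Apply the Stern-Geary equation: Rp = ba*bc / (2.303*icorr*(ba+bc))
ba*bc = 0.074*0.107 = 0.007918
ba+bc = 0.181; 2.303*icorr*(ba+bc) = 2.303*5.219×10^-4*0.181 = 2.1755036×10^-4
Rp = 0.007918 / 2.1755036×10^-4 = 36.4 ohm*cm^2

36.4 ohm*cm^2


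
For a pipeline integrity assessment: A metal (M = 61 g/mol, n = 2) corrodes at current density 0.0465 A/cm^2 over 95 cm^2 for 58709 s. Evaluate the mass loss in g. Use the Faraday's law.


Apply Faraday's law: m = i*A*t*M / (n*F)
Total charge passed Q = i*A*t = 0.0465*95*58709 = 259347.0075 C
m = Q*M/(n*F) = 259347.0075*61/(2*96485) = 81.983 g

81.983 g


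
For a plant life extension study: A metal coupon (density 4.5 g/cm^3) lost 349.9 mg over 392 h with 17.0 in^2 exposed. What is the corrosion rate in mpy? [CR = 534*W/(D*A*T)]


Apply the mpy weight-loss relation: CR = 534 * W / (D * A * T)
Numerator: 534 * 349.9 = 186846.6
Denominator: 4.5 * 17.0 * 392 = 29988.0
CR = 186846.6 / 29988.0 = 6.231 mpy

6.231 mpy


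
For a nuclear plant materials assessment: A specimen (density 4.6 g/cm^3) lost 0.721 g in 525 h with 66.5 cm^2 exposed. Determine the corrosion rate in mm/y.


Apply the mm/y weight-loss relation: CR = 87600 * W / (D * A * T)
Numerator: 87600 * 0.721 = 63159.6
Denominator: 4.6 * 66.5 * 525 = 160597.5
CR = 63159.6 / 160597.5 = 0.39328 mm/y

0.39328 mm/y


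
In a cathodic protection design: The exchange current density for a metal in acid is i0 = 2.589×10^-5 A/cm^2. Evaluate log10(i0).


i0 = 2.589×10^-5 A/cm^2
log10(i0) = -4.587

-4.587


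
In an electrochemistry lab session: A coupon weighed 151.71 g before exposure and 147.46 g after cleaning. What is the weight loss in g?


Weight loss = initial − final
WL = 151.71 − 147.46 = 4.25 g

4.25 g


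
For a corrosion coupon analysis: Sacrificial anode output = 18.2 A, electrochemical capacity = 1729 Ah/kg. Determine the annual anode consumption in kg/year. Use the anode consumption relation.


Annual consumption = current * hours per year / capacity
Rate = 18.2 * 8760 / 1729 = 92.2 kg/year

92.2 kg/year


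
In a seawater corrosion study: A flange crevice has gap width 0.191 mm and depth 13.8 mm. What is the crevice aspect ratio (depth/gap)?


Aspect ratio = depth / gap
Ratio = 13.8 / 0.191 = 72.3

72.3


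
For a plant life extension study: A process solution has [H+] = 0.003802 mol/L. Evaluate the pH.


pH = −log10[H+]
pH = −log10(0.003802) = 2.42

2.42


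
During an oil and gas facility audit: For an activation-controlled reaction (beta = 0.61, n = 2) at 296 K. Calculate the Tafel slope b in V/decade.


Apply the Tafel slope relation: b = 2.303*R*T/(beta*n*F)
Numerator: 2.303 * 8.314 * 296 = 5667.55
Denominator: 0.61 * 2 * 96485 = 117711.7
b = 5667.55 / 117711.7 = 0.048 V/decade

0.048 V/decade


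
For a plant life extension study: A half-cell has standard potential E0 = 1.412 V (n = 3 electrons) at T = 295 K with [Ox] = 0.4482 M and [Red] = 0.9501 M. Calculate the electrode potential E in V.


Apply the Nernst equation: E = E0 + (RT/nF)*ln([Ox]/[Red])
Step 1: RT/nF = 8.314*295/(3*96485) = 0.00847327 V
Step 2: [Ox]/[Red] = 0.4482/0.9501 = 0.47174
Step 3: ln(0.47174) = -0.751327
Step 4: correction = 0.00847327 * -0.751327 = -0.006 V
E = 1.412 + -0.006 = 1.406 V

1.406 V


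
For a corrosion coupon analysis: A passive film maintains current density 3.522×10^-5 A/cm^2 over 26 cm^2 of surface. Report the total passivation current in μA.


I = i_pass * A, then convert A → μA (×10^6)
I = 3.522×10^-5 * 26 * 10^6 = 915.72 μA

915.72 μA


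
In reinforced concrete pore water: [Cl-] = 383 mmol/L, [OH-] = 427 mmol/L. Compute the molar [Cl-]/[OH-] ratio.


Threshold parameter = [Cl-] / [OH-] (molar basis; both in mmol/L, so units cancel)
Ratio = 383 / 427 = 0.9

0.9


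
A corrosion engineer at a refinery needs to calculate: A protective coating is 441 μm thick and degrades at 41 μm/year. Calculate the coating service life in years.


Service life = thickness / degradation rate
Life = 441 / 41 = 10.8 years

10.8 years


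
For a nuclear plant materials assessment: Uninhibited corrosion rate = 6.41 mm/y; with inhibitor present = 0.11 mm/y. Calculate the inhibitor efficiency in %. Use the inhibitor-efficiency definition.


Apply the inhibitor-efficiency definition: IE = (CR_blank − CR_inh)/CR_blank × 100
IE = (6.41 − 0.11) / 6.41 × 100
IE = 6.3 / 6.41 × 100 = 98.3 %

98.3 %


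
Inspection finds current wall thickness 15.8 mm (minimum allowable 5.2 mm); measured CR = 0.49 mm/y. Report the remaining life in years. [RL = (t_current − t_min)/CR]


Apply the remaining-life relation: RL = (t_current − t_min) / CR
RL = (15.8 − 5.2) / 0.49 = 10.6 / 0.49 = 21.6 years

21.6 years


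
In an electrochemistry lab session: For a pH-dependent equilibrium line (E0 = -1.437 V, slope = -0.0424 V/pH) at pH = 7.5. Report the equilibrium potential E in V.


Apply the Pourbaix line equation: E = E0 + slope*pH
E = -1.437 + (-0.0424)*7.5 = -1.437 + (-0.318) = -1.755 V
Rounded to 4 decimal places: E = -1.7550 V

-1.7550 V


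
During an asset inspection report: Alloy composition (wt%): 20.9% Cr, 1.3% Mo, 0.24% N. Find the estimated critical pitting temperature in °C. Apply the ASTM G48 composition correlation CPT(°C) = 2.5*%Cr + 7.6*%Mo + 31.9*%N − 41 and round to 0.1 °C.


Apply the ASTM G48 empirical CPT estimate: CPT(°C) = 2.5*%Cr + 7.6*%Mo + 31.9*%N − 41
2.5*20.9 = 52.25; 7.6*1.3 = 9.88; 31.9*0.24 = 7.656
CPT = 52.25 + 9.88 + 7.656 − 41 = 28.786 °C
Rounded to 0.1 °C: CPT ≈ 28.8 °C

28.8 °C


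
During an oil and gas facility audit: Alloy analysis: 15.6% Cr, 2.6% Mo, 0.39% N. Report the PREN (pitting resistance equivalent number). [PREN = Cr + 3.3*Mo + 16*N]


Apply the PREN formula: PREN = Cr + 3.3*Mo + 16*N
PREN = 15.6 + 3.3*2.6 + 16*0.39
PREN = 15.6 + 8.58 + 6.24 = 30.42

30.42


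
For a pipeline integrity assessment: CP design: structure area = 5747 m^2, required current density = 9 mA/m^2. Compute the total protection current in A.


I = area * current density, then convert mA → A (÷1000)
I = 5747 * 9 / 1000 = 51.72 A

51.72 A


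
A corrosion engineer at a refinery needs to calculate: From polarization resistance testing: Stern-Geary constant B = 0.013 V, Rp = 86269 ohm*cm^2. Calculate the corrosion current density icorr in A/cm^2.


Apply the Stern-Geary relation: icorr = B / Rp
icorr = 0.013 / 86269 = 1.507×10^-7 A/cm^2

1.507×10^-7 A/cm^2


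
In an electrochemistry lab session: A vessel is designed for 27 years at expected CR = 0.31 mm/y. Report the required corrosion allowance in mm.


Corrosion allowance = CR × design life
CA = 0.31 * 27 = 8.37 mm

8.37 mm


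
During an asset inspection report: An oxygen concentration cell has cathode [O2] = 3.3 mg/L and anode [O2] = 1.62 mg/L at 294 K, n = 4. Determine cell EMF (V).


Apply the Nernst concentration-cell relation: E = (RT/nF)*ln(C_cathode/C_anode)
RT/nF = 8.314*294/(4*96485) = 0.00633341 V
ln(3.3/1.62) = 0.7115
E = 0.00633341 * 0.7115 = 0.00451 V

0.00451 V


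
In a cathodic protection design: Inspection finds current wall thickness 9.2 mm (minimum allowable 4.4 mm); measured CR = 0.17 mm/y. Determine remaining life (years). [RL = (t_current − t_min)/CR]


Apply the remaining-life relation: RL = (t_current − t_min) / CR
RL = (9.2 − 4.4) / 0.17 = 4.8 / 0.17 = 28.2 years

28.2 years


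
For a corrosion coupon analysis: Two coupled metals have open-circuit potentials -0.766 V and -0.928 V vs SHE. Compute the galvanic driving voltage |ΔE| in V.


Driving voltage is the absolute potential difference.
|ΔE| = |-0.766 − (-0.928)| = 0.162 V

0.162 V


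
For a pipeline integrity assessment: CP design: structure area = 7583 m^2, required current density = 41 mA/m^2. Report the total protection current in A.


I = area * current density, then convert mA → A (÷1000)
I = 7583 * 41 / 1000 = 310.9 A

310.9 A


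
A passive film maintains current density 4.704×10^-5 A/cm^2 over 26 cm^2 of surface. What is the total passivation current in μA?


I = i_pass * A, then convert A → μA (×10^6)
I = 4.704×10^-5 * 26 * 10^6 = 1223.04 μA

1223.04 μA


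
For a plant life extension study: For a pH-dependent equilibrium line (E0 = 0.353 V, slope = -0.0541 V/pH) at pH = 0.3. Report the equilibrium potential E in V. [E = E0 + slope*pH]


Apply the Pourbaix line equation: E = E0 + slope*pH
E = 0.353 + (-0.0541)*0.3 = 0.353 + (-0.01623) = 0.33677 V
Rounded to 4 decimal places: E = 0.3368 V

0.3368 V


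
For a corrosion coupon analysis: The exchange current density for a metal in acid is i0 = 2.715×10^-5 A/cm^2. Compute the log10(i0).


i0 = 2.715×10^-5 A/cm^2
log10(i0) = -4.566

-4.566


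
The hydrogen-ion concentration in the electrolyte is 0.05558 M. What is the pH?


pH = −log10[H+]
pH = −log10(0.05558) = 1.26

1.26


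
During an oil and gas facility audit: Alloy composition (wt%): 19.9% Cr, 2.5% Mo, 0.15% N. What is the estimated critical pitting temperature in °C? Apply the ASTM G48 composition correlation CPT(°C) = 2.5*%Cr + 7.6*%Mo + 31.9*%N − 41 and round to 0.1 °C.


Apply the ASTM G48 empirical CPT estimate: CPT(°C) = 2.5*%Cr + 7.6*%Mo + 31.9*%N − 41
2.5*19.9 = 49.75; 7.6*2.5 = 19; 31.9*0.15 = 4.785
CPT = 49.75 + 19 + 4.785 − 41 = 32.535 °C
Rounded to 0.1 °C: CPT ≈ 32.5 °C

32.5 °C


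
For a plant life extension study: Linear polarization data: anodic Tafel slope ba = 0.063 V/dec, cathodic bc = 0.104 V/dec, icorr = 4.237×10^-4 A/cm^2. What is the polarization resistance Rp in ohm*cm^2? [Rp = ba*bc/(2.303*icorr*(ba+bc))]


Apply the Stern-Geary equation: Rp = ba*bc / (2.303*icorr*(ba+bc))
ba*bc = 0.063*0.104 = 0.006552
ba+bc = 0.167; 2.303*icorr*(ba+bc) = 2.303*4.237×10^-4*0.167 = 1.6295544×10^-4
Rp = 0.006552 / 1.6295544×10^-4 = 40.2 ohm*cm^2

40.2 ohm*cm^2


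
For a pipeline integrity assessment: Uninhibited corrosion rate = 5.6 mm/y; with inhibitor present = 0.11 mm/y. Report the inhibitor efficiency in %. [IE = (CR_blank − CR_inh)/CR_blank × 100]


Apply the inhibitor-efficiency definition: IE = (CR_blank − CR_inh)/CR_blank × 100
IE = (5.6 − 0.11) / 5.6 × 100
IE = 5.49 / 5.6 × 100 = 98.0 %

98.0 %


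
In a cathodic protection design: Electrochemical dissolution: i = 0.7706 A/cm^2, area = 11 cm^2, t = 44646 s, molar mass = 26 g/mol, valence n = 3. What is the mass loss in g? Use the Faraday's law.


Apply Faraday's law: m = i*A*t*M / (n*F)
Total charge passed Q = i*A*t = 0.7706*11*44646 = 378446.2836 C
m = Q*M/(n*F) = 378446.2836*26/(3*96485) = 33.9936 g

33.9936 g


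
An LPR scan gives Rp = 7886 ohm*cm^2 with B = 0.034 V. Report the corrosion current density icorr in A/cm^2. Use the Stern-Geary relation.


Apply the Stern-Geary relation: icorr = B / Rp
icorr = 0.034 / 7886 = 4.311×10^-6 A/cm^2

4.311×10^-6 A/cm^2


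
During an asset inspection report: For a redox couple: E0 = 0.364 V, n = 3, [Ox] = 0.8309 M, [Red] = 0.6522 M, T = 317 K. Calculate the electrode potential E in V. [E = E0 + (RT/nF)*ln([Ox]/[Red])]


Apply the Nernst equation: E = E0 + (RT/nF)*ln([Ox]/[Red])
Step 1: RT/nF = 8.314*317/(3*96485) = 0.00910517 V
Step 2: [Ox]/[Red] = 0.8309/0.6522 = 1.273996
Step 3: ln(1.273996) = 0.242158
Step 4: correction = 0.00910517 * 0.242158 = 0.0022 V
E = 0.364 + 0.0022 = 0.3662 V

0.3662 V


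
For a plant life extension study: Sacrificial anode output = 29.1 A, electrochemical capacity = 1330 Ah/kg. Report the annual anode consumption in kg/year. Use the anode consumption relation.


Annual consumption = current * hours per year / capacity
Rate = 29.1 * 8760 / 1330 = 191.7 kg/year

191.7 kg/year


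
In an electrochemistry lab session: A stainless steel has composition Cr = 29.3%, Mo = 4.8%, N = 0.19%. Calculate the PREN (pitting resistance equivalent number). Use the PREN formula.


Apply the PREN formula: PREN = Cr + 3.3*Mo + 16*N
PREN = 29.3 + 3.3*4.8 + 16*0.19
PREN = 29.3 + 15.84 + 3.04 = 48.18

48.18


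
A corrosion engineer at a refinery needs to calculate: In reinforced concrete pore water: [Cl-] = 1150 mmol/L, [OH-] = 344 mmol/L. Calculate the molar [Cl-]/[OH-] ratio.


Threshold parameter = [Cl-] / [OH-] (molar basis; both in mmol/L, so units cancel)
Ratio = 1150 / 344 = 3.34

3.34


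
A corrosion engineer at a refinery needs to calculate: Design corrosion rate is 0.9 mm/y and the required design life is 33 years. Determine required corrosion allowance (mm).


Corrosion allowance = CR × design life
CA = 0.9 * 33 = 29.7 mm

29.7 mm


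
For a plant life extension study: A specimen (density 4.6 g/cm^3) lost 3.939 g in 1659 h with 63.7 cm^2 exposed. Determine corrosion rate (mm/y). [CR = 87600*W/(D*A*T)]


Apply the mm/y weight-loss relation: CR = 87600 * W / (D * A * T)
Numerator: 87600 * 3.939 = 345056.4
Denominator: 4.6 * 63.7 * 1659 = 486120.18
CR = 345056.4 / 486120.18 = 0.70982 mm/y

0.70982 mm/y


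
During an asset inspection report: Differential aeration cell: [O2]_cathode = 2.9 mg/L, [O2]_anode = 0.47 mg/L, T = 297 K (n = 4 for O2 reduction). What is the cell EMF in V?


Apply the Nernst concentration-cell relation: E = (RT/nF)*ln(C_cathode/C_anode)
RT/nF = 8.314*297/(4*96485) = 0.00639804 V
ln(2.9/0.47) = 1.81973
E = 0.00639804 * 1.81973 = 0.01164 V

0.01164 V


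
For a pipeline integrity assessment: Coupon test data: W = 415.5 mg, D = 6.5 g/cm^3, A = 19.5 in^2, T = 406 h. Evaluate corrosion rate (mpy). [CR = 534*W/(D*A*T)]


Apply the mpy weight-loss relation: CR = 534 * W / (D * A * T)
Numerator: 534 * 415.5 = 221877.0
Denominator: 6.5 * 19.5 * 406 = 51460.5
CR = 221877.0 / 51460.5 = 4.3116 mpy

4.3116 mpy


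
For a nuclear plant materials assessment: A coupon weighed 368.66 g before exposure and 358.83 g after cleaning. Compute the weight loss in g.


Weight loss = initial − final
WL = 368.66 − 358.83 = 9.83 g

9.83 g


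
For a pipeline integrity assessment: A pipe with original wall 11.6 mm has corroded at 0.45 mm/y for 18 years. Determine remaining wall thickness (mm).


Remaining wall = original − CR × time
t = 11.6 − 0.45*18 = 11.6 − 8.1 = 3.5 mm

3.5 mm


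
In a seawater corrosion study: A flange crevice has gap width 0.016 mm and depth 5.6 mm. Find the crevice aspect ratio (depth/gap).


Aspect ratio = depth / gap
Ratio = 5.6 / 0.016 = 350.0

350.0


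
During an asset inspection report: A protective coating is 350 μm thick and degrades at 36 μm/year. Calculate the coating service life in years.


Service life = thickness / degradation rate
Life = 350 / 36 = 9.7 years

9.7 years


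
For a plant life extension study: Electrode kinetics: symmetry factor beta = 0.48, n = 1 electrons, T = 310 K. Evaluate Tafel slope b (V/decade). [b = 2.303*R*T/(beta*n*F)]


Apply the Tafel slope relation: b = 2.303*R*T/(beta*n*F)
Numerator: 2.303 * 8.314 * 310 = 5935.61
Denominator: 0.48 * 1 * 96485 = 46312.8
b = 5935.61 / 46312.8 = 0.128 V/decade

0.128 V/decade


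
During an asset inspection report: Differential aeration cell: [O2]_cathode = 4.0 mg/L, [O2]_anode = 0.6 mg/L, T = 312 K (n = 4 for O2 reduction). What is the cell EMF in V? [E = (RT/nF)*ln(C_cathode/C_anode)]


Apply the Nernst concentration-cell relation: E = (RT/nF)*ln(C_cathode/C_anode)
RT/nF = 8.314*312/(4*96485) = 0.00672117 V
ln(4.0/0.6) = 1.89712
E = 0.00672117 * 1.89712 = 0.01275 V

0.01275 V


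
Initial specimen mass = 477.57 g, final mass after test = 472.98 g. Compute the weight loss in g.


Weight loss = initial − final
WL = 477.57 − 472.98 = 4.59 g

4.59 g


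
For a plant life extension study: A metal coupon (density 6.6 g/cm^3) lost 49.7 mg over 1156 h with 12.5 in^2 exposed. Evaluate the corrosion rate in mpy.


Apply the mpy weight-loss relation: CR = 534 * W / (D * A * T)
Numerator: 534 * 49.7 = 26539.8
Denominator: 6.6 * 12.5 * 1156 = 95370.0
CR = 26539.8 / 95370.0 = 0.27828 mpy

0.27828 mpy


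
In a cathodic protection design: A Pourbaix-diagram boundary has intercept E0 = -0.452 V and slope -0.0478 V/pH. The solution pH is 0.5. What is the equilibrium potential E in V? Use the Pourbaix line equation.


Apply the Pourbaix line equation: E = E0 + slope*pH
E = -0.452 + (-0.0478)*0.5 = -0.452 + (-0.0239) = -0.4759 V
Rounded to 3 decimal places: E = -0.476 V

-0.476 V


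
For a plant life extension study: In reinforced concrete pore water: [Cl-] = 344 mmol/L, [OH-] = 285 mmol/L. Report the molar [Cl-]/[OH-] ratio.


Threshold parameter = [Cl-] / [OH-] (molar basis; both in mmol/L, so units cancel)
Ratio = 344 / 285 = 1.21

1.21


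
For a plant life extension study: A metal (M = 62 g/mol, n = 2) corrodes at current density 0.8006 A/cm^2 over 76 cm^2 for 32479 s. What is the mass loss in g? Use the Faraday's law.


Apply Faraday's law: m = i*A*t*M / (n*F)
Total charge passed Q = i*A*t = 0.8006*76*32479 = 1976204.2424 C
m = Q*M/(n*F) = 1976204.2424*62/(2*96485) = 634.942 g

634.942 g


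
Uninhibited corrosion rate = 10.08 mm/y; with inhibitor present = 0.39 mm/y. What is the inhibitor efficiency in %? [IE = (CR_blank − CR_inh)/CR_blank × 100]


Apply the inhibitor-efficiency definition: IE = (CR_blank − CR_inh)/CR_blank × 100
IE = (10.08 − 0.39) / 10.08 × 100
IE = 9.69 / 10.08 × 100 = 96.1 %

96.1 %


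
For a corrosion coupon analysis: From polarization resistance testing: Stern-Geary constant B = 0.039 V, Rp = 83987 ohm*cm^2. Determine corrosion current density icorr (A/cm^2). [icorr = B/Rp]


Apply the Stern-Geary relation: icorr = B / Rp
icorr = 0.039 / 83987 = 4.644×10^-7 A/cm^2

4.644×10^-7 A/cm^2


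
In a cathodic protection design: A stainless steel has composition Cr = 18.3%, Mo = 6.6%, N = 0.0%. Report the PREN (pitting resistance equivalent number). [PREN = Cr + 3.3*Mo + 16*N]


Apply the PREN formula: PREN = Cr + 3.3*Mo + 16*N
PREN = 18.3 + 3.3*6.6 + 16*0.0
PREN = 18.3 + 21.78 + 0.0 = 40.08

40.08


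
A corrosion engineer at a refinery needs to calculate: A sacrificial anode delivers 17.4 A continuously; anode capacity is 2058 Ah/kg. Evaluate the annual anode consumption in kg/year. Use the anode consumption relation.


Annual consumption = current * hours per year / capacity
Rate = 17.4 * 8760 / 2058 = 74.1 kg/year

74.1 kg/year


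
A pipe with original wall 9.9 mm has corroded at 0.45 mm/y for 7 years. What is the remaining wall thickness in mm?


Remaining wall = original − CR × time
t = 9.9 − 0.45*7 = 9.9 − 3.15 = 6.75 mm

6.75 mm


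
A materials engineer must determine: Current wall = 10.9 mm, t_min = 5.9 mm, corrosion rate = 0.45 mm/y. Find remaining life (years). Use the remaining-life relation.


Apply the remaining-life relation: RL = (t_current − t_min) / CR
RL = (10.9 − 5.9) / 0.45 = 5.0 / 0.45 = 11.1 years

11.1 years


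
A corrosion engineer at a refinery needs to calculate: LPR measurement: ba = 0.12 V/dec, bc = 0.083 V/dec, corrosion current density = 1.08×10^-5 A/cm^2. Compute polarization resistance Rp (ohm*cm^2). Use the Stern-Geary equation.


Apply the Stern-Geary equation: Rp = ba*bc / (2.303*icorr*(ba+bc))
ba*bc = 0.12*0.083 = 0.00996
ba+bc = 0.203; 2.303*icorr*(ba+bc) = 2.303*1.08×10^-5*0.203 = 5.0490972×10^-6
Rp = 0.00996 / 5.0490972×10^-6 = 1972.6 ohm*cm^2

1972.6 ohm*cm^2


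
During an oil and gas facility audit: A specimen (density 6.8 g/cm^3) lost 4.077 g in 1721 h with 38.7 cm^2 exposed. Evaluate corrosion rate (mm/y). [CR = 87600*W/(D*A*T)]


Apply the mm/y weight-loss relation: CR = 87600 * W / (D * A * T)
Numerator: 87600 * 4.077 = 357145.2
Denominator: 6.8 * 38.7 * 1721 = 452898.36
CR = 357145.2 / 452898.36 = 0.7886 mm/y

0.7886 mm/y


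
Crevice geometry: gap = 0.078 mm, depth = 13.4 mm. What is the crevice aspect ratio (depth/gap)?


Aspect ratio = depth / gap
Ratio = 13.4 / 0.078 = 171.8

171.8


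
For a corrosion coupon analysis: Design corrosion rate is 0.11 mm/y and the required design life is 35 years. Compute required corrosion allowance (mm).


Corrosion allowance = CR × design life
CA = 0.11 * 35 = 3.85 mm

3.85 mm


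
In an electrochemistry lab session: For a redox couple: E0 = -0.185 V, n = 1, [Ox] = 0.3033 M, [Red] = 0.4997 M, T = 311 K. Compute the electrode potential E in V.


Apply the Nernst equation: E = E0 + (RT/nF)*ln([Ox]/[Red])
Step 1: RT/nF = 8.314*311/(1*96485) = 0.02679851 V
Step 2: [Ox]/[Red] = 0.3033/0.4997 = 0.606964
Step 3: ln(0.606964) = -0.499286
Step 4: correction = 0.02679851 * -0.499286 = -0.013 V
E = -0.185 + -0.013 = -0.198 V

-0.198 V


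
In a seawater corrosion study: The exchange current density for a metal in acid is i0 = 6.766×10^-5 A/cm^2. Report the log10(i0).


i0 = 6.766×10^-5 A/cm^2
log10(i0) = -4.17

-4.17


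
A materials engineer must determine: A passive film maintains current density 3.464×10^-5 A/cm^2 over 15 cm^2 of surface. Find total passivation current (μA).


I = i_pass * A, then convert A → μA (×10^6)
I = 3.464×10^-5 * 15 * 10^6 = 519.6 μA

519.6 μA


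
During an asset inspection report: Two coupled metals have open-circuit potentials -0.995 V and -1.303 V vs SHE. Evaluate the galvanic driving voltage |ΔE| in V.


Driving voltage is the absolute potential difference.
|ΔE| = |-0.995 − (-1.303)| = 0.308 V

0.308 V


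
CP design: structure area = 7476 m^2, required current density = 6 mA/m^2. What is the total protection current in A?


I = area * current density, then convert mA → A (÷1000)
I = 7476 * 6 / 1000 = 44.86 A

44.86 A


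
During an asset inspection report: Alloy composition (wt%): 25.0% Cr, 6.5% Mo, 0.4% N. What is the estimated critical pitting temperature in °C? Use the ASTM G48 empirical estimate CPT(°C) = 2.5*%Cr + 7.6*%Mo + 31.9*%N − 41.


Apply the ASTM G48 empirical CPT estimate: CPT(°C) = 2.5*%Cr + 7.6*%Mo + 31.9*%N − 41
2.5*25.0 = 62.5; 7.6*6.5 = 49.4; 31.9*0.4 = 12.76
CPT = 62.5 + 49.4 + 12.76 − 41 = 83.66 °C
Rounded to 0.1 °C: CPT ≈ 83.7 °C

83.7 °C


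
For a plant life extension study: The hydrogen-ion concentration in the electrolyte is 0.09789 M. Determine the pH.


pH = −log10[H+]
pH = −log10(0.09789) = 1.01

1.01


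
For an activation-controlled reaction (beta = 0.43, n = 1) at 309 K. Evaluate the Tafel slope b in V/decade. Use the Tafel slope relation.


Apply the Tafel slope relation: b = 2.303*R*T/(beta*n*F)
Numerator: 2.303 * 8.314 * 309 = 5916.47
Denominator: 0.43 * 1 * 96485 = 41488.55
b = 5916.47 / 41488.55 = 0.143 V/decade

0.143 V/decade


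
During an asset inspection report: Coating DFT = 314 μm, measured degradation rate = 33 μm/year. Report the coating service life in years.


Service life = thickness / degradation rate
Life = 314 / 33 = 9.5 years

9.5 years


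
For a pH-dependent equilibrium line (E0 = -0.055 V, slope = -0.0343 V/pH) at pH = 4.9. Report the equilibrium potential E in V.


Apply the Pourbaix line equation: E = E0 + slope*pH
E = -0.055 + (-0.0343)*4.9 = -0.055 + (-0.16807) = -0.22307 V
Rounded to 3 decimal places: E = -0.223 V

-0.223 V


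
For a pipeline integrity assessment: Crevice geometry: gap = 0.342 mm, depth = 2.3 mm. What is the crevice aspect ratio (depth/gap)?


Aspect ratio = depth / gap
Ratio = 2.3 / 0.342 = 6.7

6.7


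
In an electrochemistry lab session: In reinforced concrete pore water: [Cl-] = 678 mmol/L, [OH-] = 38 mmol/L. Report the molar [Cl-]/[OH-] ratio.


Threshold parameter = [Cl-] / [OH-] (molar basis; both in mmol/L, so units cancel)
Ratio = 678 / 38 = 17.84

17.84


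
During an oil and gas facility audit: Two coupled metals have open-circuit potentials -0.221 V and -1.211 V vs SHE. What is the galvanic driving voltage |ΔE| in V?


Driving voltage is the absolute potential difference.
|ΔE| = |-0.221 − (-1.211)| = 0.99 V

0.99 V


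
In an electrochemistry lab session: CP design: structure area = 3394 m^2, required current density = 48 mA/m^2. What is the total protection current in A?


I = area * current density, then convert mA → A (÷1000)
I = 3394 * 48 / 1000 = 162.91 A

162.91 A


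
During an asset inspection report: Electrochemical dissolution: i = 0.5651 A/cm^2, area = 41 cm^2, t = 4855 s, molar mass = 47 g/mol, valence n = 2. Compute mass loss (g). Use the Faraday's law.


Apply Faraday's law: m = i*A*t*M / (n*F)
Total charge passed Q = i*A*t = 0.5651*41*4855 = 112485.9805 C
m = Q*M/(n*F) = 112485.9805*47/(2*96485) = 27.3972 g

27.3972 g


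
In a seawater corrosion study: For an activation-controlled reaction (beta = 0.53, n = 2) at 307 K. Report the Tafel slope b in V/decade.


Apply the Tafel slope relation: b = 2.303*R*T/(beta*n*F)
Numerator: 2.303 * 8.314 * 307 = 5878.17
Denominator: 0.53 * 2 * 96485 = 102274.1
b = 5878.17 / 102274.1 = 0.0575 V/decade

0.0575 V/decade


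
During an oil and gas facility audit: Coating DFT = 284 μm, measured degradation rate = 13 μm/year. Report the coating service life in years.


Service life = thickness / degradation rate
Life = 284 / 13 = 21.8 years

21.8 years


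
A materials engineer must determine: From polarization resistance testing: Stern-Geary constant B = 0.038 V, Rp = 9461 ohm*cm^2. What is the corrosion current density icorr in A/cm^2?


Apply the Stern-Geary relation: icorr = B / Rp
icorr = 0.038 / 9461 = 4.016×10^-6 A/cm^2

4.016×10^-6 A/cm^2


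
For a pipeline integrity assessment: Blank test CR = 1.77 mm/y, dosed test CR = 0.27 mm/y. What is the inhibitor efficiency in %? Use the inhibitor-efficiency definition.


Apply the inhibitor-efficiency definition: IE = (CR_blank − CR_inh)/CR_blank × 100
IE = (1.77 − 0.27) / 1.77 × 100
IE = 1.5 / 1.77 × 100 = 84.7 %

84.7 %


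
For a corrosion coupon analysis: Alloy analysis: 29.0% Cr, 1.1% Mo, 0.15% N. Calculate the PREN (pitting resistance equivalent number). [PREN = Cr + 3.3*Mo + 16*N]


Apply the PREN formula: PREN = Cr + 3.3*Mo + 16*N
PREN = 29.0 + 3.3*1.1 + 16*0.15
PREN = 29.0 + 3.63 + 2.4 = 35.03

35.03


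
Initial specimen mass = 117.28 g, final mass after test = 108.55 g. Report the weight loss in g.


Weight loss = initial − final
WL = 117.28 − 108.55 = 8.73 g

8.73 g


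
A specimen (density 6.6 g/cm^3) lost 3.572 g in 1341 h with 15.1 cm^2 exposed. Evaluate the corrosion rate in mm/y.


Apply the mm/y weight-loss relation: CR = 87600 * W / (D * A * T)
Numerator: 87600 * 3.572 = 312907.2
Denominator: 6.6 * 15.1 * 1341 = 133644.06
CR = 312907.2 / 133644.06 = 2.3413 mm/y

2.3413 mm/y


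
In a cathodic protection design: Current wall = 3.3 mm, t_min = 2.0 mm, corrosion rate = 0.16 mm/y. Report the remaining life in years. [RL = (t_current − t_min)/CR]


Apply the remaining-life relation: RL = (t_current − t_min) / CR
RL = (3.3 − 2.0) / 0.16 = 1.3 / 0.16 = 8.1 years

8.1 years


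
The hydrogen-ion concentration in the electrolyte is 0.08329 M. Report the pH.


pH = −log10[H+]
pH = −log10(0.08329) = 1.08

1.08


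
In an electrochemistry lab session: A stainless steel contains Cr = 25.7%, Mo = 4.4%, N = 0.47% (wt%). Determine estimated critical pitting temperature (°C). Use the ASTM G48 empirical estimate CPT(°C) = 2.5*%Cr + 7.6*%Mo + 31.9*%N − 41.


Apply the ASTM G48 empirical CPT estimate: CPT(°C) = 2.5*%Cr + 7.6*%Mo + 31.9*%N − 41
2.5*25.7 = 64.25; 7.6*4.4 = 33.44; 31.9*0.47 = 14.993
CPT = 64.25 + 33.44 + 14.993 − 41 = 71.683 °C
Rounded to 0.1 °C: CPT ≈ 71.7 °C

71.7 °C


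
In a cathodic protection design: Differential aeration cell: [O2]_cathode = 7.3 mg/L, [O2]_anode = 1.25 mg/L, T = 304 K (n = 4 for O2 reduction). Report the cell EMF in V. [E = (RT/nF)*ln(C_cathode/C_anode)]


Apply the Nernst concentration-cell relation: E = (RT/nF)*ln(C_cathode/C_anode)
RT/nF = 8.314*304/(4*96485) = 0.00654883 V
ln(7.3/1.25) = 1.76473
E = 0.00654883 * 1.76473 = 0.01156 V

0.01156 V


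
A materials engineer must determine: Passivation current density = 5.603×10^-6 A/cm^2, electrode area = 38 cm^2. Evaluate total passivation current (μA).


I = i_pass * A, then convert A → μA (×10^6)
I = 5.603×10^-6 * 38 * 10^6 = 212.91 μA

212.91 μA


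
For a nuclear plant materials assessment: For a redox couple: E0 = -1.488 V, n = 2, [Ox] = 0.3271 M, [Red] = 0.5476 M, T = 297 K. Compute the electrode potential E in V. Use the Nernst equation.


Apply the Nernst equation: E = E0 + (RT/nF)*ln([Ox]/[Red])
Step 1: RT/nF = 8.314*297/(2*96485) = 0.01279607 V
Step 2: [Ox]/[Red] = 0.3271/0.5476 = 0.597334
Step 3: ln(0.597334) = -0.515279
Step 4: correction = 0.01279607 * -0.515279 = -0.007 V
E = -1.488 + -0.007 = -1.495 V

-1.495 V
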